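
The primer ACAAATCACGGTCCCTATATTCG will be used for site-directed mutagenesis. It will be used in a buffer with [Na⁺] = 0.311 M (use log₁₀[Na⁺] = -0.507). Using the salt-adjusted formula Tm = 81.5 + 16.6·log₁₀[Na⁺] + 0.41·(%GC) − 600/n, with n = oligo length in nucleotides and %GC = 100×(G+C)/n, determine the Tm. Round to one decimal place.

64.8°C

Length n = 23. Scanning the sequence gives A=7, C=7, T=6, G=3.
G+C = 10, so %GC = 10/23 × 100 = 43.478%
Salt term: 16.6 × (-0.507) = -8.416
GC term: 0.41 × 43.478 = 17.826; length term: −600/23 = −26.087
Tm = 81.5 + (-8.416) + 17.826 − 26.087 = 64.823 → 64.8°C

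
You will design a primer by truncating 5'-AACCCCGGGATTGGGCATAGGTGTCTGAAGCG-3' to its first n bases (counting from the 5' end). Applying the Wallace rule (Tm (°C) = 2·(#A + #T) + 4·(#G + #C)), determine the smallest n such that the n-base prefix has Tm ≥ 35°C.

First 10 bases: AACCCCGGGA → Tm = 34°C (< 35°C)
First 11 bases: AACCCCGGGAT → Tm = 36°C (≥ 35°C)
Each additional base adds 2°C (A/T) or 4°C (G/C), so Tm is non-decreasing in n; n = 11 is the first length to reach 35°C.

n = 11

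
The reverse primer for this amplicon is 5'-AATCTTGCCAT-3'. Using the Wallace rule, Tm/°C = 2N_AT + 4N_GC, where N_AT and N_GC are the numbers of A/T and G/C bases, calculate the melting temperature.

30°C

Scanning the sequence gives C=3, A=3, T=4, G=1.
So N_AT = 7 and N_GC = 4.
Tm = 4·4 + 2·7 = 16 + 14 = 30°C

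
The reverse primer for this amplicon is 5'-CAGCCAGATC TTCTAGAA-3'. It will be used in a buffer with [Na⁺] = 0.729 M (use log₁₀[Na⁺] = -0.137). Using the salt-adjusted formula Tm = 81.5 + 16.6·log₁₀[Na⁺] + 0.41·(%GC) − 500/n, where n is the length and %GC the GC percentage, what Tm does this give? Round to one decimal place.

Length n = 18. Counting bases: G=3, C=5, T=4, A=6
G+C = 8, so %GC = 8/18 × 100 = 44.444%
Salt term: 16.6 × (-0.137) = -2.274
GC term: 0.41 × 44.444 = 18.222; length term: −500/18 = −27.778
Tm = 81.5 + (-2.274) + 18.222 − 27.778 = 69.67 → 69.7°C

69.7°C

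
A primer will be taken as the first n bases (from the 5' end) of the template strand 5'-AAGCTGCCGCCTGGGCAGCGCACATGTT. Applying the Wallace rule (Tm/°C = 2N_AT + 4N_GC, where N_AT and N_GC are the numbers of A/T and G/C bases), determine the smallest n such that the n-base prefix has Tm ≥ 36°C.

n = 11

First 10 bases: AAGCTGCCGC → Tm = 34°C (< 36°C)
First 11 bases: AAGCTGCCGCC → Tm = 38°C (≥ 36°C)
Since every base adds ≥2°C, Tm only increases with n, so the threshold is first crossed at n = 11.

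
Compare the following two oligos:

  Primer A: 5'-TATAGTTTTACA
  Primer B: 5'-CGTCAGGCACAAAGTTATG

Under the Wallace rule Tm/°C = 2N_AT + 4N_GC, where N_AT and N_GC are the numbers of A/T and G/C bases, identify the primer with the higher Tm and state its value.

Primer B, 56°C

Primer A: A+T=10, G+C=2 → Tm = 2(10)+4(2) = 28°C
Primer B: A+T=10, G+C=9 → Tm = 2(10)+4(9) = 56°C
28°C vs 56°C → primer B is higher.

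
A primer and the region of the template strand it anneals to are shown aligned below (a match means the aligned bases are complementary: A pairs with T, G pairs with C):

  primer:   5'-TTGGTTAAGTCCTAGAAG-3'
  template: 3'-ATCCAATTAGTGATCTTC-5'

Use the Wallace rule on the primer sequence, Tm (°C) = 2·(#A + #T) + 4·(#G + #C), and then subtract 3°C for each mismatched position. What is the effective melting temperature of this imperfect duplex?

38°C

Primer base counts: A=5, T=6, G=5, C=2 → A+T=11, G+C=7
Perfect-match Tm = 2(11) + 4(7) = 22 + 28 = 50°C
Mismatches (positions where the bases are not complementary): 4 (at positions 2, 9, 10, 11)
Effective Tm = 50 − 4×3 = 50 − 12 = 38°C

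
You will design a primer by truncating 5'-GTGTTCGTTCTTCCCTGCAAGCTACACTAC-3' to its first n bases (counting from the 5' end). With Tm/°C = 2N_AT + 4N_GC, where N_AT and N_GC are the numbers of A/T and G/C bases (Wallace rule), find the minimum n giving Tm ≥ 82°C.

n = 27

First 26 bases: GTGTTCGTTCTTCCCTGCAAGCTACA → Tm = 78°C (< 82°C)
First 27 bases: GTGTTCGTTCTTCCCTGCAAGCTACAC → Tm = 82°C (≥ 82°C)
Since every base adds ≥2°C, Tm only increases with n, so the threshold is first crossed at n = 27.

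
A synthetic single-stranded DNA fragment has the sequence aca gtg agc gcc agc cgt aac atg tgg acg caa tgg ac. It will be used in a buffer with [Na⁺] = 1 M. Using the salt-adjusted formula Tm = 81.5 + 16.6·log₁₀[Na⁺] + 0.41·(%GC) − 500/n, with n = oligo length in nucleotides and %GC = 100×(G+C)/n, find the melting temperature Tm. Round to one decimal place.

Length n = 38. Scanning the sequence gives G=12, C=10, A=11, T=5.
G+C = 22, so %GC = 22/38 × 100 = 57.895%
Salt term: 16.6 × (0) = 0
GC term: 0.41 × 57.895 = 23.737; length term: −500/38 = −13.158
Tm = 81.5 + (0) + 23.737 − 13.158 = 92.079 → 92.1°C

92.1°C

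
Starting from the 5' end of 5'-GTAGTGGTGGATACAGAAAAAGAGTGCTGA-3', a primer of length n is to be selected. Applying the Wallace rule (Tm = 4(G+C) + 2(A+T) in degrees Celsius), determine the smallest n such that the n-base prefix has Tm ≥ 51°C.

First 17 bases: GTAGTGGTGGATACAGA → Tm = 50°C (< 51°C)
First 18 bases: GTAGTGGTGGATACAGAA → Tm = 52°C (≥ 51°C)
Each additional base adds 2°C (A/T) or 4°C (G/C), so Tm is non-decreasing in n; n = 18 is the first length to reach 51°C.

n = 18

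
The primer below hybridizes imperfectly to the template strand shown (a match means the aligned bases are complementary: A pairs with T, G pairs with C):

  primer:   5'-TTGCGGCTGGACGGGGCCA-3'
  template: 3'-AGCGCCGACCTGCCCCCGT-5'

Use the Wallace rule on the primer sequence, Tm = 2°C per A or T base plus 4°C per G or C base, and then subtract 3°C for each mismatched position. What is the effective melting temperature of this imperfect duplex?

60°C

Primer base counts: A=2, T=3, G=9, C=5 → A+T=5, G+C=14
Perfect-match Tm = 2(5) + 4(14) = 10 + 56 = 66°C
Mismatches (positions where the bases are not complementary): 2 (at positions 2, 17)
Effective Tm = 66 − 2×3 = 66 − 6 = 60°C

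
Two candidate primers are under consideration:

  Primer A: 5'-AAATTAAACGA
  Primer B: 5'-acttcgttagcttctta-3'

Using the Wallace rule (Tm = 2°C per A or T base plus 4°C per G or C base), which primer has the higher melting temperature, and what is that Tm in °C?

Primer B, 46°C

Primer A: A+T=9, G+C=2 → Tm = 2(9)+4(2) = 26°C
Primer B: A+T=11, G+C=6 → Tm = 2(11)+4(6) = 46°C
26°C vs 46°C → primer B is higher.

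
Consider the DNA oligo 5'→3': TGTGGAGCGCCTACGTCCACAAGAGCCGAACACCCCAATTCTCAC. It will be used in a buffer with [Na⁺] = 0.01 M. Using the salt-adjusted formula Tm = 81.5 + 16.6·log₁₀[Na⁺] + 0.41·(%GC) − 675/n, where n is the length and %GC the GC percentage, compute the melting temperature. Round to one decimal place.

57.0°C

Length n = 45. G=9, C=17, A=12, T=7
G+C = 26, so %GC = 26/45 × 100 = 57.778%
Salt term: 16.6 × (-2) = -33.2
GC term: 0.41 × 57.778 = 23.689; length term: −675/45 = −15
Tm = 81.5 + (-33.2) + 23.689 − 15 = 56.989 → 57.0°C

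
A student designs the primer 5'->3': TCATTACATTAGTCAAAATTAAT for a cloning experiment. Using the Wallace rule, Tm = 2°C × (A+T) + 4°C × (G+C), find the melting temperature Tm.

Base counts: A=10, C=3, T=9, G=1
A+T = 19, G+C = 4
Tm = 2(19) + 4(4) = 38 + 16 = 54°C

54°C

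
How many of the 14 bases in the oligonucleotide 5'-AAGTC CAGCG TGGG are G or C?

9

A=3, T=2, G=6, C=3
G+C = 6 + 3 = 9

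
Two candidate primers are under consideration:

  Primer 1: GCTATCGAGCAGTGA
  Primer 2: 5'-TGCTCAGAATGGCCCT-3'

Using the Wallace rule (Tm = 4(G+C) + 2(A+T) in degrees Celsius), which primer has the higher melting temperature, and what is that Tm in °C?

Primer 2, 50°C

Primer 1: A+T=7, G+C=8 → Tm = 2(7)+4(8) = 46°C
Primer 2: A+T=7, G+C=9 → Tm = 2(7)+4(9) = 50°C
46°C vs 50°C → primer 2 is higher.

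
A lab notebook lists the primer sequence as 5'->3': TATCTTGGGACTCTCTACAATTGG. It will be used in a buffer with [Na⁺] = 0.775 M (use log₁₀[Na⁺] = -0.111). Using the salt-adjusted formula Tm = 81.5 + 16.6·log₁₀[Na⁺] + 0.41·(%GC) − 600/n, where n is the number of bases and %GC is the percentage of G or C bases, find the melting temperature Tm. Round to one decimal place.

71.7°C

Length n = 24. Base counts: T=9, A=5, G=5, C=5
G+C = 10, so %GC = 10/24 × 100 = 41.667%
Salt term: 16.6 × (-0.111) = -1.843
GC term: 0.41 × 41.667 = 17.083; length term: −600/24 = −25
Tm = 81.5 + (-1.843) + 17.083 − 25 = 71.74 → 71.7°C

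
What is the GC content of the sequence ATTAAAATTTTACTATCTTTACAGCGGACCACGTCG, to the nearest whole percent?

T=12, C=8, A=11, G=5
G+C = 5 + 8 = 13 out of 36 bases
%GC = 13/36 × 100 = 36.11% ≈ 36%

36%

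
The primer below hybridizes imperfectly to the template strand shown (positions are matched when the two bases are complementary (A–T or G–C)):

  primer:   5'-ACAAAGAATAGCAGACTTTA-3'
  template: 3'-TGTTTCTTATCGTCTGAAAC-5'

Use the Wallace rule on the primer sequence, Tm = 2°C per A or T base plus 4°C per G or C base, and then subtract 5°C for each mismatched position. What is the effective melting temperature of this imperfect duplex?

Primer base counts: A=10, T=4, G=3, C=3 → A+T=14, G+C=6
Perfect-match Tm = 2(14) + 4(6) = 28 + 24 = 52°C
Mismatches (positions where the bases are not complementary): 1 (at position 20)
Effective Tm = 52 − 1×5 = 52 − 5 = 47°C

47°C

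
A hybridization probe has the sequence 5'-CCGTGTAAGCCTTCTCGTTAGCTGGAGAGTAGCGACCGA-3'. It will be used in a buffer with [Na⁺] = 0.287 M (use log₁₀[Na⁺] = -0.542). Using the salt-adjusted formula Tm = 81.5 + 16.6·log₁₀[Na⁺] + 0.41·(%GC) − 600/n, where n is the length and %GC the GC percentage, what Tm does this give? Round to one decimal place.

Length n = 39. Base counts: A=8, C=10, T=9, G=12
G+C = 22, so %GC = 22/39 × 100 = 56.41%
Salt term: 16.6 × (-0.542) = -8.997
GC term: 0.41 × 56.41 = 23.128; length term: −600/39 = −15.385
Tm = 81.5 + (-8.997) + 23.128 − 15.385 = 80.246 → 80.2°C

80.2°C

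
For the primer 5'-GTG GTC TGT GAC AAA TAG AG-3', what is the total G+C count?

Scanning the sequence gives C=2, A=6, T=5, G=7.
Total G or C: 7 + 2 = 9

9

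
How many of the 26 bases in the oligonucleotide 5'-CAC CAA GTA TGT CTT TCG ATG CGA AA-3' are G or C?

11

Base counts: C=6, A=8, T=7, G=5
G+C = 5 + 6 = 11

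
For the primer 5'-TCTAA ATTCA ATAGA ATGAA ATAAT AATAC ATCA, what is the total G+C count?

Base counts: T=10, G=2, A=18, C=4
G+C = 2 + 4 = 6

6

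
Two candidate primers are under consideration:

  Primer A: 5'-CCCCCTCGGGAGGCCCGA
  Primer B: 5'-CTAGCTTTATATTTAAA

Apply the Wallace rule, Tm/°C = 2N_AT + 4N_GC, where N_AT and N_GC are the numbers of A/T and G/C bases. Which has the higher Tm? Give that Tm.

Primer A, 66°C

Primer A: A+T=3, G+C=15 → Tm = 2(3)+4(15) = 66°C
Primer B: A+T=14, G+C=3 → Tm = 2(14)+4(3) = 40°C
66°C vs 40°C → primer A is higher.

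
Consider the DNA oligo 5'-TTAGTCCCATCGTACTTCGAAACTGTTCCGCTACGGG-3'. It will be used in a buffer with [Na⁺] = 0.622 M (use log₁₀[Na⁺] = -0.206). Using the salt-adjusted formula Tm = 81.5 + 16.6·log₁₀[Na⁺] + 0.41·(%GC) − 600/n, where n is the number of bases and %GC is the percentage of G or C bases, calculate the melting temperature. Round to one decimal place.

Length n = 37. Scanning the sequence gives T=11, A=7, C=11, G=8.
G+C = 19, so %GC = 19/37 × 100 = 51.351%
Salt term: 16.6 × (-0.206) = -3.42
GC term: 0.41 × 51.351 = 21.054; length term: −600/37 = −16.216
Tm = 81.5 + (-3.42) + 21.054 − 16.216 = 82.918 → 82.9°C

82.9°C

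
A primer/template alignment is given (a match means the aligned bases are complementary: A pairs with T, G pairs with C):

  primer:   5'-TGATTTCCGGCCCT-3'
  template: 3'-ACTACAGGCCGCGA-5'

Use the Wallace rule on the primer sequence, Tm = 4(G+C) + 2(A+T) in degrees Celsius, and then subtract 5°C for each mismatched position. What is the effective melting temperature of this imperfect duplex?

Primer base counts: A=1, T=5, G=3, C=5 → A+T=6, G+C=8
Perfect-match Tm = 2(6) + 4(8) = 12 + 32 = 44°C
Mismatches (positions where the bases are not complementary): 2 (at positions 5, 12)
Effective Tm = 44 − 2×5 = 44 − 10 = 34°C

34°C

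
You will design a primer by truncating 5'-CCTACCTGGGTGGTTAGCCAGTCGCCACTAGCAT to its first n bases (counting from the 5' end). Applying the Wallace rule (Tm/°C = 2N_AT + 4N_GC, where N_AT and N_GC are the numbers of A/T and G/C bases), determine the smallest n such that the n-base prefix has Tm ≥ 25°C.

n = 8

First 7 bases: CCTACCT → Tm = 22°C (< 25°C)
First 8 bases: CCTACCTG → Tm = 26°C (≥ 25°C)
Since every base adds ≥2°C, Tm only increases with n, so the threshold is first crossed at n = 8.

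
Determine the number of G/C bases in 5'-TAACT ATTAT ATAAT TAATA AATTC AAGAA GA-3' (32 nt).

4

Scanning the sequence gives G=2, T=11, A=17, C=2.
Total G or C: 2 + 2 = 4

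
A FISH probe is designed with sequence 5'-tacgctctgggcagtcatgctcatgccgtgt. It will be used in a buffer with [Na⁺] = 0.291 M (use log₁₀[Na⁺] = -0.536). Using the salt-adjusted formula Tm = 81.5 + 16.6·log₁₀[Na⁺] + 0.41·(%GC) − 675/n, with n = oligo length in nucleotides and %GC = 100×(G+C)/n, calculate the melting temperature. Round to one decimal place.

Length n = 31. Scanning the sequence gives G=9, T=9, A=4, C=9.
G+C = 18, so %GC = 18/31 × 100 = 58.065%
Salt term: 16.6 × (-0.536) = -8.898
GC term: 0.41 × 58.065 = 23.807; length term: −675/31 = −21.774
Tm = 81.5 + (-8.898) + 23.807 − 21.774 = 74.635 → 74.6°C

74.6°C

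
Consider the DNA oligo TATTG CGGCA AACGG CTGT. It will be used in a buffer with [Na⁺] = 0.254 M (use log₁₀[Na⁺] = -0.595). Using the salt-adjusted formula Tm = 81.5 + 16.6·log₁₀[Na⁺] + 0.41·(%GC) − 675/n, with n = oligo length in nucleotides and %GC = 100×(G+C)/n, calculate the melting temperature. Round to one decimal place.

57.7°C

Length n = 19. Base counts: C=4, T=5, A=4, G=6
G+C = 10, so %GC = 10/19 × 100 = 52.632%
Salt term: 16.6 × (-0.595) = -9.877
GC term: 0.41 × 52.632 = 21.579; length term: −675/19 = −35.526
Tm = 81.5 + (-9.877) + 21.579 − 35.526 = 57.676 → 57.7°C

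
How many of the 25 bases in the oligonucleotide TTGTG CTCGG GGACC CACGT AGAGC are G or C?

A=4, C=7, G=9, T=5
G+C = 9 + 7 = 16

16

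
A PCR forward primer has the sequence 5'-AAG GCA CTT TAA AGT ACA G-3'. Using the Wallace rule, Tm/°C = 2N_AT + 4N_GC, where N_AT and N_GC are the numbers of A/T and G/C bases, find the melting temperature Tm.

Base counts: T=4, G=4, A=8, C=3
AT pairs contribute 12, GC pairs contribute 7.
Tm = 4·7 + 2·12 = 28 + 24 = 52°C

52°C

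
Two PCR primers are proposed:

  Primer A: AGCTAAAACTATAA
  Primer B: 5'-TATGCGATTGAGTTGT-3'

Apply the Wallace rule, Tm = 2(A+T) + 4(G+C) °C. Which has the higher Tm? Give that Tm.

Primer A: A+T=11, G+C=3 → Tm = 2(11)+4(3) = 34°C
Primer B: A+T=10, G+C=6 → Tm = 2(10)+4(6) = 44°C
34°C vs 44°C → primer B is higher.

Primer B, 44°C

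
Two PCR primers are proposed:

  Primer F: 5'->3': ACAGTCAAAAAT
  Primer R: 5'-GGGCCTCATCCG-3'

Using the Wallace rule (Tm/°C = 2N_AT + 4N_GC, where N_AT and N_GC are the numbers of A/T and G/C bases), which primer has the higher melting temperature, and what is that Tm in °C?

Primer R, 42°C

Primer F: A+T=9, G+C=3 → Tm = 2(9)+4(3) = 30°C
Primer R: A+T=3, G+C=9 → Tm = 2(3)+4(9) = 42°C
30°C vs 42°C → primer R is higher.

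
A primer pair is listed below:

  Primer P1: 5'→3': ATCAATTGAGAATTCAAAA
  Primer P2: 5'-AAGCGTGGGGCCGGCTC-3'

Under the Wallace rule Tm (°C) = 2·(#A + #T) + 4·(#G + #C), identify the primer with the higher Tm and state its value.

Primer P1: A+T=15, G+C=4 → Tm = 2(15)+4(4) = 46°C
Primer P2: A+T=4, G+C=13 → Tm = 2(4)+4(13) = 60°C
46°C vs 60°C → primer P2 is higher.

Primer P2, 60°C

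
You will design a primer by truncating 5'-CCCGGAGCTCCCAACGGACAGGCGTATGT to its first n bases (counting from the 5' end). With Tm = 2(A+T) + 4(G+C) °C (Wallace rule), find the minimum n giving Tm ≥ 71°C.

n = 21

First 20 bases: CCCGGAGCTCCCAACGGACA → Tm = 68°C (< 71°C)
First 21 bases: CCCGGAGCTCCCAACGGACAG → Tm = 72°C (≥ 71°C)
Since every base adds ≥2°C, Tm only increases with n, so the threshold is first crossed at n = 21.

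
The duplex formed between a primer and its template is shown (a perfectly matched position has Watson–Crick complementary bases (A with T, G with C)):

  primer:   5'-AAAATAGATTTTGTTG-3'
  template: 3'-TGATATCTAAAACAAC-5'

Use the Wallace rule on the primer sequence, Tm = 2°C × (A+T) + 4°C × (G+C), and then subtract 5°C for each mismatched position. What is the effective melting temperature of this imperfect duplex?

28°C

Primer base counts: A=6, T=7, G=3, C=0 → A+T=13, G+C=3
Perfect-match Tm = 2(13) + 4(3) = 26 + 12 = 38°C
Mismatches (positions where the bases are not complementary): 2 (at positions 2, 3)
Effective Tm = 38 − 2×5 = 38 − 10 = 28°C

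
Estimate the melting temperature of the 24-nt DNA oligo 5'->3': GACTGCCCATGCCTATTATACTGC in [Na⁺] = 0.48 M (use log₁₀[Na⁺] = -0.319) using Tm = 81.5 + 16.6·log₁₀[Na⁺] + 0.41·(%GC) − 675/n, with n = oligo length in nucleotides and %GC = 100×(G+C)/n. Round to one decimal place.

Length n = 24. Counting bases: A=5, C=8, T=7, G=4
G+C = 12, so %GC = 12/24 × 100 = 50%
Salt term: 16.6 × (-0.319) = -5.295
GC term: 0.41 × 50 = 20.5; length term: −675/24 = −28.125
Tm = 81.5 + (-5.295) + 20.5 − 28.125 = 68.58 → 68.6°C

68.6°C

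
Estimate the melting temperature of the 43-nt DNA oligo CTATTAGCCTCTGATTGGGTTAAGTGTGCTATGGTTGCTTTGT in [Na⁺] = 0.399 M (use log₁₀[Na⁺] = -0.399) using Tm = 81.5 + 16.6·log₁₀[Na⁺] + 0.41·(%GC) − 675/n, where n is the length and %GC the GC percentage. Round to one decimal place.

76.3°C

Length n = 43. Counting bases: C=6, T=19, A=6, G=12
G+C = 18, so %GC = 18/43 × 100 = 41.86%
Salt term: 16.6 × (-0.399) = -6.623
GC term: 0.41 × 41.86 = 17.163; length term: −675/43 = −15.698
Tm = 81.5 + (-6.623) + 17.163 − 15.698 = 76.342 → 76.3°C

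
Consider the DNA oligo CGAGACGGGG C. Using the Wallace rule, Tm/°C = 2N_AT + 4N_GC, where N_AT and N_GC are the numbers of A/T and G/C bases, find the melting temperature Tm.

40°C

G=6, C=3, T=0, A=2
So N_AT = 2 and N_GC = 9.
Tm = 2(2) + 4(9) = 4 + 36 = 40°C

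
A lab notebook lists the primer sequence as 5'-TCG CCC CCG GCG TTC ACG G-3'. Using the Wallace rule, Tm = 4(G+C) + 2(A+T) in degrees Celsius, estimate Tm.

68°C

C=9, T=3, G=6, A=1
A+T = 4, G+C = 15
Tm = 4·15 + 2·4 = 60 + 8 = 68°C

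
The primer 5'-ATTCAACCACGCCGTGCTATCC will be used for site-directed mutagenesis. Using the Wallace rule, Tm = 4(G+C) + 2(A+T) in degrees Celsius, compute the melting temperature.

68°C

Base counts: T=5, C=9, G=3, A=5
So N_AT = 10 and N_GC = 12.
Tm = 2×10 + 4×12 = 68°C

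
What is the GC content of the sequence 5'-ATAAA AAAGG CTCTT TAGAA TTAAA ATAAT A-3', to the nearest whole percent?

Scanning the sequence gives G=3, T=9, C=2, A=17.
G+C = 3 + 2 = 5 out of 31 bases
%GC = 5/31 × 100 = 16.13% ≈ 16%

16%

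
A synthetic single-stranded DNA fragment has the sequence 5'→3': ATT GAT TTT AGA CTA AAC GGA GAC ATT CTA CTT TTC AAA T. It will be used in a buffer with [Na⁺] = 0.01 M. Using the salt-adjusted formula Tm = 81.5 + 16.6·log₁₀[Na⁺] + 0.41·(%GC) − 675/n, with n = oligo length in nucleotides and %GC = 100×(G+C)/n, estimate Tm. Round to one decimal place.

42.7°C

Length n = 40. C=6, T=15, A=14, G=5
G+C = 11, so %GC = 11/40 × 100 = 27.5%
Salt term: 16.6 × (-2) = -33.2
GC term: 0.41 × 27.5 = 11.275; length term: −675/40 = −16.875
Tm = 81.5 + (-33.2) + 11.275 − 16.875 = 42.7 → 42.7°C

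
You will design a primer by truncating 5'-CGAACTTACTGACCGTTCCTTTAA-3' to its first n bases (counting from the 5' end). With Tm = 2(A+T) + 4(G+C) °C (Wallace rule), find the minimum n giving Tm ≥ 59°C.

n = 20

First 19 bases: CGAACTTACTGACCGTTCC → Tm = 58°C (< 59°C)
First 20 bases: CGAACTTACTGACCGTTCCT → Tm = 60°C (≥ 59°C)
Each additional base adds 2°C (A/T) or 4°C (G/C), so Tm is non-decreasing in n; n = 20 is the first length to reach 59°C.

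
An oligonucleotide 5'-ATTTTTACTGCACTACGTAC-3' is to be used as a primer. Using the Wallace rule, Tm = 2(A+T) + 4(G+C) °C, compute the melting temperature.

54°C

G=2, T=8, A=5, C=5
A+T = 13, G+C = 7
Tm = 4·7 + 2·13 = 28 + 26 = 54°C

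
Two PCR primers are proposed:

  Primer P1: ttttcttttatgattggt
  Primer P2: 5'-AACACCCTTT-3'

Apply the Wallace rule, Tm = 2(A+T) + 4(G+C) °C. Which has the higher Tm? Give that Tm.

Primer P1: A+T=14, G+C=4 → Tm = 2(14)+4(4) = 44°C
Primer P2: A+T=6, G+C=4 → Tm = 2(6)+4(4) = 28°C
44°C vs 28°C → primer P1 is higher.

Primer P1, 44°C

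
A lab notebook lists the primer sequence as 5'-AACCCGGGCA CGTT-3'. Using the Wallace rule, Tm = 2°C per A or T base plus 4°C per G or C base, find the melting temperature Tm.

G=4, C=5, A=3, T=2
AT pairs contribute 5, GC pairs contribute 9.
Tm = 4·9 + 2·5 = 36 + 10 = 46°C

46°C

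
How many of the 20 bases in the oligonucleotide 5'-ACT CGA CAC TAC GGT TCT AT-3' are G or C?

9

Counting bases: C=6, T=6, G=3, A=5
G+C = 3 + 6 = 9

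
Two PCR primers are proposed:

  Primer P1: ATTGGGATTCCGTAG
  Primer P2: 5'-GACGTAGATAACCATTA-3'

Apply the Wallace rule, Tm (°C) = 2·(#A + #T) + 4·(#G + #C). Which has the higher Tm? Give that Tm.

Primer P1: A+T=8, G+C=7 → Tm = 2(8)+4(7) = 44°C
Primer P2: A+T=11, G+C=6 → Tm = 2(11)+4(6) = 46°C
44°C vs 46°C → primer P2 is higher.

Primer P2, 46°C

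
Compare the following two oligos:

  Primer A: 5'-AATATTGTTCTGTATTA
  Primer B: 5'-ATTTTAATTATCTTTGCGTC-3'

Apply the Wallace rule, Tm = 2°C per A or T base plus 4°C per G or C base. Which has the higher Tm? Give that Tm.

Primer A: A+T=14, G+C=3 → Tm = 2(14)+4(3) = 40°C
Primer B: A+T=15, G+C=5 → Tm = 2(15)+4(5) = 50°C
40°C vs 50°C → primer B is higher.

Primer B, 50°C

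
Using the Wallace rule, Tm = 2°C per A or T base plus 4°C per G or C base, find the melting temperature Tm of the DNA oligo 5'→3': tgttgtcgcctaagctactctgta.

Counting bases: A=4, C=6, G=5, T=9
So N_AT = 13 and N_GC = 11.
Tm = 2(13) + 4(11) = 26 + 44 = 70°C

70°C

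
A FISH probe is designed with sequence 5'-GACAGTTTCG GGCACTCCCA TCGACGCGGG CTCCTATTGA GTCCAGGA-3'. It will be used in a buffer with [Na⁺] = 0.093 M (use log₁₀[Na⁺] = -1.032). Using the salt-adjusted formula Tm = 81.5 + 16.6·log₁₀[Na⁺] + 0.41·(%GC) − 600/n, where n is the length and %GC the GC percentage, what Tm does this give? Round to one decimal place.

76.6°C

Length n = 48. G=14, A=9, T=10, C=15
G+C = 29, so %GC = 29/48 × 100 = 60.417%
Salt term: 16.6 × (-1.032) = -17.131
GC term: 0.41 × 60.417 = 24.771; length term: −600/48 = −12.5
Tm = 81.5 + (-17.131) + 24.771 − 12.5 = 76.64 → 76.6°C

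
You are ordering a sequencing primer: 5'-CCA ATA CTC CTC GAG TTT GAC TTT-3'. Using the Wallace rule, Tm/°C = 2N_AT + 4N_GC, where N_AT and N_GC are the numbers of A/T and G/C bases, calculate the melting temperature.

Scanning the sequence gives A=5, T=9, G=3, C=7.
A+T = 14, G+C = 10
Tm = 4·10 + 2·14 = 40 + 28 = 68°C

68°C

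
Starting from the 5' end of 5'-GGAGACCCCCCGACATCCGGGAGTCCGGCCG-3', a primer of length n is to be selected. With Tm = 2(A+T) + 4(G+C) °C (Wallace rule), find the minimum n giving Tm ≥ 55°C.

n = 17

First 16 bases: GGAGACCCCCCGACAT → Tm = 54°C (< 55°C)
First 17 bases: GGAGACCCCCCGACATC → Tm = 58°C (≥ 55°C)
Each additional base adds 2°C (A/T) or 4°C (G/C), so Tm is non-decreasing in n; n = 17 is the first length to reach 55°C.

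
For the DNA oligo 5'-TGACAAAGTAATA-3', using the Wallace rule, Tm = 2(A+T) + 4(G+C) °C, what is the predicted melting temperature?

Base counts: C=1, G=2, T=3, A=7
A+T = 10, G+C = 3
Tm = 2×10 + 4×3 = 32°C

32°C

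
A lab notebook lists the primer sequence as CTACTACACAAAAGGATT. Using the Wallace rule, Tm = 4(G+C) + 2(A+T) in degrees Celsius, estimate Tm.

48°C

Base counts: A=8, C=4, T=4, G=2
AT pairs contribute 12, GC pairs contribute 6.
Tm = 4·6 + 2·12 = 24 + 24 = 48°C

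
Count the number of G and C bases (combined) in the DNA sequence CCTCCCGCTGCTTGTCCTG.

13

A=0, G=4, C=9, T=6
Total G or C: 4 + 9 = 13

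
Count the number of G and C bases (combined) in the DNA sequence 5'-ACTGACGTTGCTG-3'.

7

A=2, C=3, T=4, G=4
G+C = 4 + 3 = 7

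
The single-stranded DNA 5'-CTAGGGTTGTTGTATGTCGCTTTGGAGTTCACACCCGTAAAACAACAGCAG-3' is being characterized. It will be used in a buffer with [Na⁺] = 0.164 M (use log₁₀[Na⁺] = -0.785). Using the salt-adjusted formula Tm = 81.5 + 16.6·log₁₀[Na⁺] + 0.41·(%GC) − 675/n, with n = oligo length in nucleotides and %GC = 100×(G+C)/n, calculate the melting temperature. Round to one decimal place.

Length n = 51. Scanning the sequence gives G=13, C=11, T=14, A=13.
G+C = 24, so %GC = 24/51 × 100 = 47.059%
Salt term: 16.6 × (-0.785) = -13.031
GC term: 0.41 × 47.059 = 19.294; length term: −675/51 = −13.235
Tm = 81.5 + (-13.031) + 19.294 − 13.235 = 74.528 → 74.5°C

74.5°C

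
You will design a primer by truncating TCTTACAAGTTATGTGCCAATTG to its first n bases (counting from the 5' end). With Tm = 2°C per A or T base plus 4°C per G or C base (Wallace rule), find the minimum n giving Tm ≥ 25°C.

First 9 bases: TCTTACAAG → Tm = 24°C (< 25°C)
First 10 bases: TCTTACAAGT → Tm = 26°C (≥ 25°C)
Since every base adds ≥2°C, Tm only increases with n, so the threshold is first crossed at n = 10.

n = 10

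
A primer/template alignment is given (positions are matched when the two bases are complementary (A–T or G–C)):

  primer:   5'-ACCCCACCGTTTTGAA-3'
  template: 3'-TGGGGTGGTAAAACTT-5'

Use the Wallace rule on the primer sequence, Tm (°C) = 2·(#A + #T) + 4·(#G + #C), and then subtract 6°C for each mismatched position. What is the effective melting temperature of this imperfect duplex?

42°C

Primer base counts: A=4, T=4, G=2, C=6 → A+T=8, G+C=8
Perfect-match Tm = 2(8) + 4(8) = 16 + 32 = 48°C
Mismatches (positions where the bases are not complementary): 1 (at position 9)
Effective Tm = 48 − 1×6 = 48 − 6 = 42°C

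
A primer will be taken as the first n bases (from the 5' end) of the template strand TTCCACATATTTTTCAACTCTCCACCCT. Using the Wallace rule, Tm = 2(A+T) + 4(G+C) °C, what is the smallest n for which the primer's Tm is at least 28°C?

n = 11

First 10 bases: TTCCACATAT → Tm = 26°C (< 28°C)
First 11 bases: TTCCACATATT → Tm = 28°C (≥ 28°C)
Since every base adds ≥2°C, Tm only increases with n, so the threshold is first crossed at n = 11.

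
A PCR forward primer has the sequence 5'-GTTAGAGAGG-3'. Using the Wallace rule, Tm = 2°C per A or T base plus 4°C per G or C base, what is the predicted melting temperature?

30°C

Counting bases: A=3, T=2, G=5, C=0
A+T = 5, G+C = 5
Tm = 2×5 + 4×5 = 30°C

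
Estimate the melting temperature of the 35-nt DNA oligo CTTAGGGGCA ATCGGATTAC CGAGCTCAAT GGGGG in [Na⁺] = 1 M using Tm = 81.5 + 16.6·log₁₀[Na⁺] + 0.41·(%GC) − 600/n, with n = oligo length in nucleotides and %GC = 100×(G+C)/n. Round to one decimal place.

87.8°C

Length n = 35. Scanning the sequence gives T=7, C=7, A=8, G=13.
G+C = 20, so %GC = 20/35 × 100 = 57.143%
Salt term: 16.6 × (0) = 0
GC term: 0.41 × 57.143 = 23.429; length term: −600/35 = −17.143
Tm = 81.5 + (0) + 23.429 − 17.143 = 87.786 → 87.8°C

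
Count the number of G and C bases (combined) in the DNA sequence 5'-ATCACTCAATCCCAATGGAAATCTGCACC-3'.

13

C=10, G=3, T=6, A=10
Total G or C: 3 + 10 = 13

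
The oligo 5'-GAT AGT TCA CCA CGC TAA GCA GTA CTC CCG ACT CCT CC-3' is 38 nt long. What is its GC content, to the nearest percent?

Base counts: G=6, T=8, A=9, C=15
G+C = 6 + 15 = 21 out of 38 bases
%GC = 21/38 × 100 = 55.26% ≈ 55%

55%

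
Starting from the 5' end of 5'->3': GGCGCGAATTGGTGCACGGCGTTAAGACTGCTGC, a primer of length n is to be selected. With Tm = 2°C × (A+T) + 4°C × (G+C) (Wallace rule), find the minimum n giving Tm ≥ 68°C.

n = 20

First 19 bases: GGCGCGAATTGGTGCACGG → Tm = 64°C (< 68°C)
First 20 bases: GGCGCGAATTGGTGCACGGC → Tm = 68°C (≥ 68°C)
Each additional base adds 2°C (A/T) or 4°C (G/C), so Tm is non-decreasing in n; n = 20 is the first length to reach 68°C.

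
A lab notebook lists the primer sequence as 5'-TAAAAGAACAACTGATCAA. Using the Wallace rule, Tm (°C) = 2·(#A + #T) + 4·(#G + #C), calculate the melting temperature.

Base counts: C=3, A=11, T=3, G=2
AT pairs contribute 14, GC pairs contribute 5.
Tm = 2×14 + 4×5 = 48°C

48°C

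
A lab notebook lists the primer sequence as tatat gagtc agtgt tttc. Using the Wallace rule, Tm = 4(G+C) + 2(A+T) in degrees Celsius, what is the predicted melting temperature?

50°C

Scanning the sequence gives G=4, T=9, A=4, C=2.
AT pairs contribute 13, GC pairs contribute 6.
Tm = 4·6 + 2·13 = 24 + 26 = 50°C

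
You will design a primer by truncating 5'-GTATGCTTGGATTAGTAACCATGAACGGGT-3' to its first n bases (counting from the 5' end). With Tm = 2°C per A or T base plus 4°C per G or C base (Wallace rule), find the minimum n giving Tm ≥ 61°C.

First 22 bases: GTATGCTTGGATTAGTAACCAT → Tm = 60°C (< 61°C)
First 23 bases: GTATGCTTGGATTAGTAACCATG → Tm = 64°C (≥ 61°C)
Each additional base adds 2°C (A/T) or 4°C (G/C), so Tm is non-decreasing in n; n = 23 is the first length to reach 61°C.

n = 23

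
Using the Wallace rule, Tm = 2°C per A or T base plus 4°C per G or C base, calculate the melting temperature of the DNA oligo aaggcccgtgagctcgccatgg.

Counting bases: G=8, A=4, T=3, C=7
So N_AT = 7 and N_GC = 15.
Tm = 2(7) + 4(15) = 14 + 60 = 74°C

74°C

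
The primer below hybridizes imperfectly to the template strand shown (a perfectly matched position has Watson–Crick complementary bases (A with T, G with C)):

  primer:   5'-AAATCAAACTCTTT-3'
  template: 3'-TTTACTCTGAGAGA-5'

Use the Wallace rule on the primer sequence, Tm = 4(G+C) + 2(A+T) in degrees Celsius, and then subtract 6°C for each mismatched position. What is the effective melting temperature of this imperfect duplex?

Primer base counts: A=6, T=5, G=0, C=3 → A+T=11, G+C=3
Perfect-match Tm = 2(11) + 4(3) = 22 + 12 = 34°C
Mismatches (positions where the bases are not complementary): 3 (at positions 5, 7, 13)
Effective Tm = 34 − 3×6 = 34 − 18 = 16°C

16°C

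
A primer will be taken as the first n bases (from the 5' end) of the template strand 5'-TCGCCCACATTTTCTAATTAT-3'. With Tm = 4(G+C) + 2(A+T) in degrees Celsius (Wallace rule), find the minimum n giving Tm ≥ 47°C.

n = 17

First 16 bases: TCGCCCACATTTTCTA → Tm = 46°C (< 47°C)
First 17 bases: TCGCCCACATTTTCTAA → Tm = 48°C (≥ 47°C)
Since every base adds ≥2°C, Tm only increases with n, so the threshold is first crossed at n = 17.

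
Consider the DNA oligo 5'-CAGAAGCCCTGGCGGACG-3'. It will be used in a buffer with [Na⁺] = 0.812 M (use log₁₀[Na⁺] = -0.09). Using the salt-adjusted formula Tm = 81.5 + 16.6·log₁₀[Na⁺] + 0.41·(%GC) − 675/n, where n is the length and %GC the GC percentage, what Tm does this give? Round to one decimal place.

Length n = 18. Counting bases: G=7, C=6, A=4, T=1
G+C = 13, so %GC = 13/18 × 100 = 72.222%
Salt term: 16.6 × (-0.09) = -1.494
GC term: 0.41 × 72.222 = 29.611; length term: −675/18 = −37.5
Tm = 81.5 + (-1.494) + 29.611 − 37.5 = 72.117 → 72.1°C

72.1°C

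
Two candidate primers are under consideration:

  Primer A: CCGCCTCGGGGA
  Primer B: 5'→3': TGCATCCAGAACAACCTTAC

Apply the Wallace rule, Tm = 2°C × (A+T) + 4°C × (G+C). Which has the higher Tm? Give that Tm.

Primer A: A+T=2, G+C=10 → Tm = 2(2)+4(10) = 44°C
Primer B: A+T=11, G+C=9 → Tm = 2(11)+4(9) = 58°C
44°C vs 58°C → primer B is higher.

Primer B, 58°C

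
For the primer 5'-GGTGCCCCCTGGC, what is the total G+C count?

Base counts: T=2, C=6, A=0, G=5
G+C = 5 + 6 = 11

11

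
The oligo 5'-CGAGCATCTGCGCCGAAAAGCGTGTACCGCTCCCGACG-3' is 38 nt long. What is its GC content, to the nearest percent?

66%

Base counts: C=14, G=11, A=8, T=5
G+C = 11 + 14 = 25 out of 38 bases
%GC = 25/38 × 100 = 65.79% ≈ 66%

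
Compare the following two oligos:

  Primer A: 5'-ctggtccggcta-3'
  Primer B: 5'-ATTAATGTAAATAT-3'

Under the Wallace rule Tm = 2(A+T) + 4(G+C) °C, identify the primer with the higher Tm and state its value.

Primer A: A+T=4, G+C=8 → Tm = 2(4)+4(8) = 40°C
Primer B: A+T=13, G+C=1 → Tm = 2(13)+4(1) = 30°C
40°C vs 30°C → primer A is higher.

Primer A, 40°C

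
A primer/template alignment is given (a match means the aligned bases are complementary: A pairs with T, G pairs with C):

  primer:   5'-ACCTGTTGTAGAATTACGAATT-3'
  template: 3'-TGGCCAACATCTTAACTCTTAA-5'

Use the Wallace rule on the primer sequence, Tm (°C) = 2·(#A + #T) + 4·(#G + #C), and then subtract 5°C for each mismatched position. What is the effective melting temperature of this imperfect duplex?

43°C

Primer base counts: A=7, T=8, G=4, C=3 → A+T=15, G+C=7
Perfect-match Tm = 2(15) + 4(7) = 30 + 28 = 58°C
Mismatches (positions where the bases are not complementary): 3 (at positions 4, 16, 17)
Effective Tm = 58 − 3×5 = 58 − 15 = 43°C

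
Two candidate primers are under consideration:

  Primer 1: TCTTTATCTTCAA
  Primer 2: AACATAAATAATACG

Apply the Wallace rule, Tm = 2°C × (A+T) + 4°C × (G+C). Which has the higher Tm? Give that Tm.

Primer 2, 36°C

Primer 1: A+T=10, G+C=3 → Tm = 2(10)+4(3) = 32°C
Primer 2: A+T=12, G+C=3 → Tm = 2(12)+4(3) = 36°C
32°C vs 36°C → primer 2 is higher.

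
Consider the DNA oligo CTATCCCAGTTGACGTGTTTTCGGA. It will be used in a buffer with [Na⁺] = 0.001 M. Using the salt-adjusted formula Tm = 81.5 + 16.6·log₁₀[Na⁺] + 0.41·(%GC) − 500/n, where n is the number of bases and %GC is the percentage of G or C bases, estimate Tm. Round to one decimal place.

31.4°C

Length n = 25. G=6, C=6, T=9, A=4
G+C = 12, so %GC = 12/25 × 100 = 48%
Salt term: 16.6 × (-3) = -49.8
GC term: 0.41 × 48 = 19.68; length term: −500/25 = −20
Tm = 81.5 + (-49.8) + 19.68 − 20 = 31.38 → 31.4°C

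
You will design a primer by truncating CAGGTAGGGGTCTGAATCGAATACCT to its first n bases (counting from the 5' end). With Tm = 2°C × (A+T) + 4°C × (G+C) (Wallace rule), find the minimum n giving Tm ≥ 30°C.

First 8 bases: CAGGTAGG → Tm = 26°C (< 30°C)
First 9 bases: CAGGTAGGG → Tm = 30°C (≥ 30°C)
Each additional base adds 2°C (A/T) or 4°C (G/C), so Tm is non-decreasing in n; n = 9 is the first length to reach 30°C.

n = 9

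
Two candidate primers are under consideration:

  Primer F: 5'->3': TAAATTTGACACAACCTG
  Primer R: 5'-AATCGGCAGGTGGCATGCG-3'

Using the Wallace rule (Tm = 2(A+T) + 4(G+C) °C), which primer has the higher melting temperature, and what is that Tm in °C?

Primer R, 62°C

Primer F: A+T=12, G+C=6 → Tm = 2(12)+4(6) = 48°C
Primer R: A+T=7, G+C=12 → Tm = 2(7)+4(12) = 62°C
48°C vs 62°C → primer R is higher.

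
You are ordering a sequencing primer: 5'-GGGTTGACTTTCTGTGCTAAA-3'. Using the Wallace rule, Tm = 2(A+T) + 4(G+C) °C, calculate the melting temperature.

Scanning the sequence gives G=6, T=8, C=3, A=4.
So N_AT = 12 and N_GC = 9.
Tm = 4·9 + 2·12 = 36 + 24 = 60°C

60°C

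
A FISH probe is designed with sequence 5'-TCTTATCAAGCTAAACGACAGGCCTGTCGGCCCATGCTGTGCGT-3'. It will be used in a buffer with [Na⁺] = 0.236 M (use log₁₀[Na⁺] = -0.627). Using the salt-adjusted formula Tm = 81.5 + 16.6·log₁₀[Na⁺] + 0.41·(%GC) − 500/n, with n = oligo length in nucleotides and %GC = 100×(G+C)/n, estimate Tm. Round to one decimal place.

Length n = 44. Counting bases: A=9, C=13, G=11, T=11
G+C = 24, so %GC = 24/44 × 100 = 54.545%
Salt term: 16.6 × (-0.627) = -10.408
GC term: 0.41 × 54.545 = 22.363; length term: −500/44 = −11.364
Tm = 81.5 + (-10.408) + 22.363 − 11.364 = 82.091 → 82.1°C

82.1°C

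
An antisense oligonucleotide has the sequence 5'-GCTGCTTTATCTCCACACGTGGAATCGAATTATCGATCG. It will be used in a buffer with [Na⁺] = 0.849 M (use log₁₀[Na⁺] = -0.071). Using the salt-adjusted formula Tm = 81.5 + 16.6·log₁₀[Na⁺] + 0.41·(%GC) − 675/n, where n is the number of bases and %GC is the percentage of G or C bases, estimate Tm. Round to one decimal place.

81.9°C

Length n = 39. Scanning the sequence gives G=8, A=9, T=12, C=10.
G+C = 18, so %GC = 18/39 × 100 = 46.154%
Salt term: 16.6 × (-0.071) = -1.179
GC term: 0.41 × 46.154 = 18.923; length term: −675/39 = −17.308
Tm = 81.5 + (-1.179) + 18.923 − 17.308 = 81.936 → 81.9°C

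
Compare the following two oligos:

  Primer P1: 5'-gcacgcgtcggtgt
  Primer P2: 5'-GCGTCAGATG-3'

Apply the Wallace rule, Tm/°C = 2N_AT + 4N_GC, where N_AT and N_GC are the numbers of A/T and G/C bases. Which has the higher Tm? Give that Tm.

Primer P1, 48°C

Primer P1: A+T=4, G+C=10 → Tm = 2(4)+4(10) = 48°C
Primer P2: A+T=4, G+C=6 → Tm = 2(4)+4(6) = 32°C
48°C vs 32°C → primer P1 is higher.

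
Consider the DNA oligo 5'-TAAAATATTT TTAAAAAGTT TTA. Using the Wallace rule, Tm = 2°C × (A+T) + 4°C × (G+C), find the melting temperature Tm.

48°C

Base counts: A=11, G=1, T=11, C=0
AT pairs contribute 22, GC pairs contribute 1.
Tm = 4·1 + 2·22 = 4 + 44 = 48°C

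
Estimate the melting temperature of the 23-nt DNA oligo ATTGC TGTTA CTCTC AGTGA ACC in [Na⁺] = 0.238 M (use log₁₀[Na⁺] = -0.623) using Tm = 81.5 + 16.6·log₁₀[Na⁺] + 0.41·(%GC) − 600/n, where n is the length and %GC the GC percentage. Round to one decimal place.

62.9°C

Length n = 23. Scanning the sequence gives G=4, A=5, C=6, T=8.
G+C = 10, so %GC = 10/23 × 100 = 43.478%
Salt term: 16.6 × (-0.623) = -10.342
GC term: 0.41 × 43.478 = 17.826; length term: −600/23 = −26.087
Tm = 81.5 + (-10.342) + 17.826 − 26.087 = 62.897 → 62.9°C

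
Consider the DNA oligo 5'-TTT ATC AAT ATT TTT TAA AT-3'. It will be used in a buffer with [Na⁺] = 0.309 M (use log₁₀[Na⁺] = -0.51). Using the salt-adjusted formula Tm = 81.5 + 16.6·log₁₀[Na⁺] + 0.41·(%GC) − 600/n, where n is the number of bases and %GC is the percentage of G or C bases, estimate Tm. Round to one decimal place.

45.1°C

Length n = 20. Counting bases: G=0, A=7, T=12, C=1
G+C = 1, so %GC = 1/20 × 100 = 5%
Salt term: 16.6 × (-0.51) = -8.466
GC term: 0.41 × 5 = 2.05; length term: −600/20 = −30
Tm = 81.5 + (-8.466) + 2.05 − 30 = 45.084 → 45.1°C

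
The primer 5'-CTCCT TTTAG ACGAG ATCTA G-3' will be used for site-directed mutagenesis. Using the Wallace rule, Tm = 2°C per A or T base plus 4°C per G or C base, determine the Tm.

60°C

Base counts: T=7, A=5, C=5, G=4
AT pairs contribute 12, GC pairs contribute 9.
Tm = 2×12 + 4×9 = 60°C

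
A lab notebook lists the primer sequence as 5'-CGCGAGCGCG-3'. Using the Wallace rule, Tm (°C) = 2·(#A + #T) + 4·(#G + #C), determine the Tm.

38°C

Scanning the sequence gives C=4, A=1, G=5, T=0.
AT pairs contribute 1, GC pairs contribute 9.
Tm = 2(1) + 4(9) = 2 + 36 = 38°C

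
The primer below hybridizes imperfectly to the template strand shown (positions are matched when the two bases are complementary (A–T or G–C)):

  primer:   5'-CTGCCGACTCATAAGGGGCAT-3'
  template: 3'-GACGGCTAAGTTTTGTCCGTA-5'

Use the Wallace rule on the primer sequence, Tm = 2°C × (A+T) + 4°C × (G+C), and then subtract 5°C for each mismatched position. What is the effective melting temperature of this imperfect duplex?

46°C

Primer base counts: A=5, T=4, G=6, C=6 → A+T=9, G+C=12
Perfect-match Tm = 2(9) + 4(12) = 18 + 48 = 66°C
Mismatches (positions where the bases are not complementary): 4 (at positions 8, 12, 15, 16)
Effective Tm = 66 − 4×5 = 66 − 20 = 46°C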